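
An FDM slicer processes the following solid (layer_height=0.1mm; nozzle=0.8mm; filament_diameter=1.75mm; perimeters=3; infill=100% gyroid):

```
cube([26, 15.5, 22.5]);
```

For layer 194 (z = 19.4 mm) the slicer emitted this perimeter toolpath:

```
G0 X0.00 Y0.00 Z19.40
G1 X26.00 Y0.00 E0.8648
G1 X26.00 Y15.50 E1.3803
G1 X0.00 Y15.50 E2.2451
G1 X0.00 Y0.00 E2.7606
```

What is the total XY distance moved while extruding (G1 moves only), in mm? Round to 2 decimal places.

Sum the Euclidean lengths of each G1 segment: total = 83.00 mm.

83.00 mm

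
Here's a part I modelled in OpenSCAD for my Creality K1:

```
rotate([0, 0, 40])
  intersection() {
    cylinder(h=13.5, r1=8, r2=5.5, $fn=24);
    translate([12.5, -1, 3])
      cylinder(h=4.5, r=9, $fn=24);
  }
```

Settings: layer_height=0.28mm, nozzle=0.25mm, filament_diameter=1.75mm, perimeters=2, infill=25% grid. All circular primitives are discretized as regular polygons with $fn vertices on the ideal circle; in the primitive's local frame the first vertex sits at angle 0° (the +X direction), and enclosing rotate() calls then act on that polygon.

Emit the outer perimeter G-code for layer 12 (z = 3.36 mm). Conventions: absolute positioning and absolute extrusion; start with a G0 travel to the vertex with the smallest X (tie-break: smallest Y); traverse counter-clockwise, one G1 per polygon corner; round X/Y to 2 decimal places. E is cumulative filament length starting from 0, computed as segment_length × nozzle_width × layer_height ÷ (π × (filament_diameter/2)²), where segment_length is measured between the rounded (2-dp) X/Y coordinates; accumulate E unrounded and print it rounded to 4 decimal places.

G0 X1.29 Y7.21 Z3.36
G1 X1.36 Y5.71 E0.0437
G1 X2.06 Y3.47 E0.1120
G1 X3.32 Y1.48 E0.1805
G1 X5.06 Y-0.10 E0.2489
G1 X7.14 Y-1.19 E0.3173
G1 X7.22 Y-1.21 E0.3197
G1 X7.35 Y-0.64 E0.3367
G1 X7.27 Y1.28 E0.3926
G1 X6.69 Y3.12 E0.4488
G1 X5.65 Y4.74 E0.5048
G1 X4.23 Y6.04 E0.5608
G1 X2.52 Y6.93 E0.6169
G1 X1.29 Y7.21 E0.6536

At z = 3.36 mm: the cone: at t=0.249 of its height the radius interpolates to r₁+(r₂−r₁)t = 7.378, giving a regular 24-gon of that circumradius; the cylinder at (12.5, -1): section is a regular 24-gon, circumradius r=9; After intersecting: the r=9 cylinder at (12.5, -1) partially overlaps the cone; clipping to the common part keeps 26.41 mm² — 1 connected region; (whole slice rotated 40° about Z — lengths, areas and connectivity unchanged). The outline is a single polygon with 13 vertices. Extrusion per mm of travel: 0.25 × 0.28 / (π × 0.875²) = 0.029103. Accumulating E over each segment gives final E = 0.6536.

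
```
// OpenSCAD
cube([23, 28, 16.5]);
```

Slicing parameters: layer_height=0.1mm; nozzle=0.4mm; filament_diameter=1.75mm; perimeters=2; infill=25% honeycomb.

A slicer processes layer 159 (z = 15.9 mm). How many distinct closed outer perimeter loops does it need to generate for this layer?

1

At z = 15.9 mm: the cube is present — its section is the full 23×28 rectangle. The result has 1 disconnected region.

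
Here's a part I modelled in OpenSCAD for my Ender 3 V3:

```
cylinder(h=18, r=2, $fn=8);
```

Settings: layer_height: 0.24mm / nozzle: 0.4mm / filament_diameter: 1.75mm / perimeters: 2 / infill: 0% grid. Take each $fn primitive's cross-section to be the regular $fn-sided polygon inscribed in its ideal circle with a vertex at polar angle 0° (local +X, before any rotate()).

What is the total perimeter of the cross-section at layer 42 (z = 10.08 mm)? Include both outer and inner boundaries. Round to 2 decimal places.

12.25 mm

At z = 10.08 mm: the cylinder: section is a regular 8-gon, circumradius r=2 (perimeter = 2·8·2.000·sin(180°/8) = 12.25 mm). Overall, the cross-section is a single solid region. Total boundary length (outer) = 12.25 mm.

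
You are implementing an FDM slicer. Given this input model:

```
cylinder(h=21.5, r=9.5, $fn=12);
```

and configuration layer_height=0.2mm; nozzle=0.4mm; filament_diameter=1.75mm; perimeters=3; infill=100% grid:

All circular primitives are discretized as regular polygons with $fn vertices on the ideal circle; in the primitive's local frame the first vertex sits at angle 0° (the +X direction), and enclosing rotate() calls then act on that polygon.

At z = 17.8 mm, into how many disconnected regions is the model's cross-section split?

At z = 17.8 mm: the r=9.5 cylinder contributes a regular 12-gon of circumradius 9.5. The result has 1 disconnected region.

1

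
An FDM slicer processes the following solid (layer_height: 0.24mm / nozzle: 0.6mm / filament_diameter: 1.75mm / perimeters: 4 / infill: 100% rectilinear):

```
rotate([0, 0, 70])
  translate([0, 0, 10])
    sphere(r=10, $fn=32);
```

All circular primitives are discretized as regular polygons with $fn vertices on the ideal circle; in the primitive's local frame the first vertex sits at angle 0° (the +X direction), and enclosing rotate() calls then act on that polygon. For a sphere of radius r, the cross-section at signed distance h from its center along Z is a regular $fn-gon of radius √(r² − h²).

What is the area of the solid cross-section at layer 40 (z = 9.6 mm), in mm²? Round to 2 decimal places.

311.65 mm²

At z = 9.6 mm: the r=10 sphere contributes a regular 32-gon of circumradius √(10²−0.4²) = 9.992 (area = (32/2)·9.992²·sin(360°/32) = 311.65 mm²); (rotated 70° about Z; rotation is an isometry so areas/perimeters/island counts are preserved). Overall, the cross-section is a single solid region. Net area = 311.65 mm².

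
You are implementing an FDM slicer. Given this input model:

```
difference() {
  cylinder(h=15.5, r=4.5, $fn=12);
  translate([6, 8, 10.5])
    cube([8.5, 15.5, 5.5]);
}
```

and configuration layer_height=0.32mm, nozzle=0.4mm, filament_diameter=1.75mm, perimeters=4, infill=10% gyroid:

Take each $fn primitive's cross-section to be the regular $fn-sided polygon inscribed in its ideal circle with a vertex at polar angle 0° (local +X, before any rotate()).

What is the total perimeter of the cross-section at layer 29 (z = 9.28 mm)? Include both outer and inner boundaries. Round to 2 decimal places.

27.95 mm

At z = 9.28 mm: the r=4.5 cylinder gives a regular 12-gon of circumradius 4.5 (constant along its height) (perimeter = 2·12·4.500·sin(180°/12) = 27.95 mm); the cube at (6, 8) is not intersected at this z (z outside [10.5, 16]); Subtracting the remaining from the first: none of the subtracted shapes is present at this height, so the r=4.5 cylinder is unchanged — boundary = 27.95 mm. Overall, the cross-section is a single solid region. Total boundary length (outer) = 27.95 mm.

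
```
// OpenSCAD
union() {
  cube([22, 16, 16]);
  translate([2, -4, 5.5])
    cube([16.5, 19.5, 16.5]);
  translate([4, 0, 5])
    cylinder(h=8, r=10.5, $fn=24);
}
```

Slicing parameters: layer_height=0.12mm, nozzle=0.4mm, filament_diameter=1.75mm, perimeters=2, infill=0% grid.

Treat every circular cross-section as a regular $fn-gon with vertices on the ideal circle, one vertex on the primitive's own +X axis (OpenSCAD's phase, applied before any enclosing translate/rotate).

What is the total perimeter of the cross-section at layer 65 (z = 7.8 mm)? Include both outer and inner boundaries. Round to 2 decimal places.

At z = 7.8 mm: the 22×16 cube contributes its full rectangle (perimeter 76.00 mm); the cube at (2, -4) is present — its section is the full 16.5×19.5 rectangle (perimeter 72.00 mm); the r=10.5 cylinder at (4, 0) contributes a regular 24-gon of circumradius 10.5 (perimeter = 2·24·10.500·sin(180°/24) = 65.79 mm); Merging all regions: the regions partially overlap (shared area 430.78 mm²), so the edge portions inside another operand are dropped and the merged outline is re-measured after clipping — boundary = 97.86 mm. Overall, the cross-section is a single solid region. Total boundary length (outer) = 97.86 mm.

97.86 mm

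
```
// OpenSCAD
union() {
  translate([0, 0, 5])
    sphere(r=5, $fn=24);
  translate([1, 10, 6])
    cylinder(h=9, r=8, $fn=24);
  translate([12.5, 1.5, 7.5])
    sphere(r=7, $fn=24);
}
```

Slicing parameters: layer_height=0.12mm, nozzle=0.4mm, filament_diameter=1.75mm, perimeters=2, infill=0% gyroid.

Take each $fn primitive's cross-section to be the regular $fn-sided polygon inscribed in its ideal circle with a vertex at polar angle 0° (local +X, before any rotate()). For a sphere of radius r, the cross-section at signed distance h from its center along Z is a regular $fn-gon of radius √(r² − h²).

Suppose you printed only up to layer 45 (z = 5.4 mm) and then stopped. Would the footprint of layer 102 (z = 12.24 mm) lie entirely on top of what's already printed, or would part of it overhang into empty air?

part overhangs

Compare the two slices. At z = 5.4: the sphere: section is a regular 24-gon, circumradius = √(r²−h²) = √(5²−0.4²) = 4.984 (area = (24/2)·4.984²·sin(360°/24) = 77.15 mm²); the cylinder at (1, 10) does not reach this height (z outside [6, 15]); the r=7 sphere at (12.5, 1.5) contributes a regular 24-gon of circumradius √(7²−2.1²) = 6.678 (area = (24/2)·6.678²·sin(360°/24) = 138.49 mm²); Combining (union): the 2 present regions are separate (no shared area or edge), so areas and boundary lengths simply add and each stays a separate island — area = 215.64 mm². At z = 12.24: the sphere is not intersected at this z (|z−center|=7.240 > r=5); the r=8 cylinder at (1, 10) contributes a regular 24-gon of circumradius 8 (area = (24/2)·8.000²·sin(360°/24) = 198.77 mm²); the r=7 sphere at (12.5, 1.5) contributes a regular 24-gon of circumradius √(7²−4.74²) = 5.151 (area = (24/2)·5.151²·sin(360°/24) = 82.41 mm²); Taking the union: the 2 present regions are separate (no shared area or edge), so areas and boundary lengths simply add and each stays a separate island — area = 281.18 mm². Checking containment: at z = 12.24 the cross-section extends beyond the z = 5.4 cross-section by about 182.93 mm².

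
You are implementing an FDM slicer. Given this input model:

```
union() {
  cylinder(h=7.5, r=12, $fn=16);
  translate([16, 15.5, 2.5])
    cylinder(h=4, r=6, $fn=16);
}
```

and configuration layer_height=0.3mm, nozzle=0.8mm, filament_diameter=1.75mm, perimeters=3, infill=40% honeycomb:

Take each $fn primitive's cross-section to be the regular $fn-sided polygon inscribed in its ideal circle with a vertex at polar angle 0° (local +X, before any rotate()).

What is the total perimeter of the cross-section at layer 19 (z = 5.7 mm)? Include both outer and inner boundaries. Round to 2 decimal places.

At z = 5.7 mm: the r=12 cylinder gives a regular 16-gon of circumradius 12 (constant along its height) (perimeter = 2·16·12.000·sin(180°/16) = 74.91 mm); the r=6 cylinder at (16, 15.5) contributes a regular 16-gon of circumradius 6 (perimeter = 2·16·6.000·sin(180°/16) = 37.46 mm); Combining (union): the 2 present regions are separate (no shared area or edge), so areas and boundary lengths simply add and each stays a separate island — boundary = 112.37 mm. Overall, the cross-section has 2 separate islands. Total boundary length (outer) = 112.37 mm.

112.37 mm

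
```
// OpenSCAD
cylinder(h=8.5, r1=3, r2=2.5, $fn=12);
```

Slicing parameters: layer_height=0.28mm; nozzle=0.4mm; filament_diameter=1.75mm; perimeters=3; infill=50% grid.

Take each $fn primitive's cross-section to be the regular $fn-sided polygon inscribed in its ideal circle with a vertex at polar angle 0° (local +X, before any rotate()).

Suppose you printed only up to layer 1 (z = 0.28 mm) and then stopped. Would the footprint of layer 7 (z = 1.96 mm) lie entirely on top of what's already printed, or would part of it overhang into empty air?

entirely on top

Compare the two slices. At z = 0.28: the cone contributes a regular 12-gon of circumradius 2.984 (interpolated between r1=3 and r2=2.5 at t=0.033) (area = (12/2)·2.984²·sin(360°/12) = 26.70 mm²). At z = 1.96: the cone contributes a regular 12-gon of circumradius 2.885 (interpolated between r1=3 and r2=2.5 at t=0.231) (area = (12/2)·2.885²·sin(360°/12) = 24.96 mm²). Checking containment: the cross-section at z = 1.96 is a subset of the cross-section at z = 0.28.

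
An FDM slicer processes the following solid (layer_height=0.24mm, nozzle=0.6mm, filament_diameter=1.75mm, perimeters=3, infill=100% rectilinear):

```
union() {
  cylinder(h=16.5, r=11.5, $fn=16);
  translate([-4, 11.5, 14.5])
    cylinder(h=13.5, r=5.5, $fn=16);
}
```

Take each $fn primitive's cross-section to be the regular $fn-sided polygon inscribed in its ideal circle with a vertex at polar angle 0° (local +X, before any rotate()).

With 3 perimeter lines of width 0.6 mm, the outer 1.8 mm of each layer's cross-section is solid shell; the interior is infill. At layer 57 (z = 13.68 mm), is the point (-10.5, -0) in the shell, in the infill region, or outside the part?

At z = 13.68 mm: the r=11.5 cylinder gives a regular 16-gon of circumradius 11.5 (constant along its height); the cylinder at (-4, 11.5) is absent (z outside [14.5, 28]); Combining (union): only the r=11.5 cylinder is present, so the union is just that shape — 1 connected region. Overall, the cross-section is a single solid region. The nearest boundary edge runs (-10.62, 4.40)→(-11.50, 0.00); distance from the point to it = 0.98 mm. The point is inside the cross-section, 0.98 mm from the nearest boundary — within the 1.8 mm shell band (3 × 0.6).

shell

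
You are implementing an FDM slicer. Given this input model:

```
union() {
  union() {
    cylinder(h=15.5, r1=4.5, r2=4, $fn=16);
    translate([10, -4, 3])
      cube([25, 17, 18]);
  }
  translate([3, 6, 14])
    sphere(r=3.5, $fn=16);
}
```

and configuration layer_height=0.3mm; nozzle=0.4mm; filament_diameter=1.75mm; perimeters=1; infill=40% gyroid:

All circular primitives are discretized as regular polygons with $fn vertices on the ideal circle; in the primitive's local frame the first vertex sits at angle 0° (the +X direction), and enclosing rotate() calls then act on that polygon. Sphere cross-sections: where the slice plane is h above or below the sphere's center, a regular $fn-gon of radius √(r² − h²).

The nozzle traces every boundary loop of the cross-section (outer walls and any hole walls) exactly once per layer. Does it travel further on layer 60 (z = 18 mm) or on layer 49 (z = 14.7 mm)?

layer 49 (z = 14.7 mm)

Layer 60 (z = 18): the cone is not intersected at this z (z outside [0, 15.5]); the cube at (10, -4) is present — its section is the full 25×17 rectangle (perimeter 84.00 mm); Merging all regions: only the 25×17 cube at (10, -4) is present, so the union is just that shape — boundary = 84.00 mm; the sphere at (3, 6) is absent (|z−center|=4.000 > r=3.5); Combining (union): only that combined region is present, so the union is just that shape — boundary = 84.00 mm. So its perimeter = 84.00 mm. Layer 49 (z = 14.7): the cone: at t=0.948 of its height the radius interpolates to r₁+(r₂−r₁)t = 4.026, giving a regular 16-gon of that circumradius (perimeter = 2·16·4.026·sin(180°/16) = 25.13 mm); the cube at (10, -4) is present — its section is the full 25×17 rectangle (perimeter 84.00 mm); Merging all regions: the 2 present regions are separate (no shared area or edge), so areas and boundary lengths simply add and each stays a separate island — boundary = 109.13 mm; the sphere at (3, 6): section is a regular 16-gon, circumradius = √(r²−h²) = √(3.5²−0.7²) = 3.429 (perimeter = 2·16·3.429·sin(180°/16) = 21.41 mm); Taking the union: the regions partially overlap (shared area 1.33 mm²), so the edge portions inside another operand are dropped and the merged outline is re-measured after clipping — boundary = 124.23 mm. So its perimeter = 124.23 mm. Layer 49 is larger (124.23 vs 84.00 mm).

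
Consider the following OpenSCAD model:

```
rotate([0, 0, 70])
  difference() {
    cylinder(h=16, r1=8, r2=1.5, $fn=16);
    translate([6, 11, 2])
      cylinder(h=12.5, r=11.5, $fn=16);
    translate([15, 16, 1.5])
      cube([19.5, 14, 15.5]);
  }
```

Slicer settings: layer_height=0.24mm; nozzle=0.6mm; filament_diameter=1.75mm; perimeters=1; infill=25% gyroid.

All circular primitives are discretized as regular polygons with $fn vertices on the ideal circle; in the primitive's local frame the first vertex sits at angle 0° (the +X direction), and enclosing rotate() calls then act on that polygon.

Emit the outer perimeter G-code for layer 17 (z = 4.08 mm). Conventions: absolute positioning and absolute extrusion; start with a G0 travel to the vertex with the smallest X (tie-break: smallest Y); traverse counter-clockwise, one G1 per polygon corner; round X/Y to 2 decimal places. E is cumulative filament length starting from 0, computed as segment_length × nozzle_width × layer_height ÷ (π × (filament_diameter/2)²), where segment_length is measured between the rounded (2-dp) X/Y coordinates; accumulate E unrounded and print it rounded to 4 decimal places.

At z = 4.08 mm: the cone: at t=0.255 of its height the radius interpolates to r₁+(r₂−r₁)t = 6.343, giving a regular 16-gon of that circumradius; the r=11.5 cylinder at (6, 11) contributes a regular 16-gon of circumradius 11.5; the cube at (15, 16) is present — its section is the full 19.5×14 rectangle; After the difference (first − rest): starting from the cone, the r=11.5 cylinder at (6, 11) partially overlaps it — only the 40.55 mm² overlap (of its 404.88 mm²) is removed, clipping the outline; the 19.5×14 cube at (15, 16) misses the remaining region (no effect) — 1 connected region; (whole slice rotated 70° about Z — lengths, areas and connectivity unchanged). The outline is a single polygon with 15 vertices. Extrusion per mm of travel: 0.6 × 0.24 / (π × 0.875²) = 0.059868. Accumulating E over each segment gives final E = 2.2290.

G0 X-6.00 Y-1.65 Z4.08
G1 X-5.75 Y-2.68 E0.0635
G1 X-4.28 Y-4.68 E0.2121
G1 X-2.17 Y-5.96 E0.3598
G1 X0.28 Y-6.34 E0.5082
G1 X2.68 Y-5.75 E0.6562
G1 X4.68 Y-4.28 E0.8048
G1 X5.96 Y-2.17 E0.9525
G1 X6.34 Y0.28 E1.1010
G1 X5.75 Y2.68 E1.2489
G1 X4.28 Y4.68 E1.3975
G1 X2.56 Y5.72 E1.5179
G1 X2.52 Y5.47 E1.5330
G1 X0.19 Y1.63 E1.8019
G1 X-3.42 Y-1.02 E2.0700
G1 X-6.00 Y-1.65 E2.2290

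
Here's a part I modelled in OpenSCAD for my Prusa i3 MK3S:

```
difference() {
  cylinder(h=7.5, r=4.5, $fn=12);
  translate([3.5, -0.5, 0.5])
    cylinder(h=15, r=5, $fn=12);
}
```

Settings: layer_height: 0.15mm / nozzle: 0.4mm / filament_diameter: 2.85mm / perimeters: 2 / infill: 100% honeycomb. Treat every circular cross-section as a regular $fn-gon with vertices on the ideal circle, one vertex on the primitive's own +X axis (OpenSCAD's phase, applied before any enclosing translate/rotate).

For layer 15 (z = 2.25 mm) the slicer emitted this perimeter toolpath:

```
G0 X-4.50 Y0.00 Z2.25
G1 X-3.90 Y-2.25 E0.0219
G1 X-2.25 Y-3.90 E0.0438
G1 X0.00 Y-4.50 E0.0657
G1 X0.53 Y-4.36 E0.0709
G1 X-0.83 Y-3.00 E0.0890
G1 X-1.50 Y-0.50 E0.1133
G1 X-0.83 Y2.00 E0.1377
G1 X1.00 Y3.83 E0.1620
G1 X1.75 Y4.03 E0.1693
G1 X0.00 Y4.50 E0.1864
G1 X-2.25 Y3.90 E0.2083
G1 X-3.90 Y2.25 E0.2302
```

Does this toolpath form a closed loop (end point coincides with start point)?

no

Start point (G0): (-4.50, 0.00). End point (last G1): the path does not return to the start — open.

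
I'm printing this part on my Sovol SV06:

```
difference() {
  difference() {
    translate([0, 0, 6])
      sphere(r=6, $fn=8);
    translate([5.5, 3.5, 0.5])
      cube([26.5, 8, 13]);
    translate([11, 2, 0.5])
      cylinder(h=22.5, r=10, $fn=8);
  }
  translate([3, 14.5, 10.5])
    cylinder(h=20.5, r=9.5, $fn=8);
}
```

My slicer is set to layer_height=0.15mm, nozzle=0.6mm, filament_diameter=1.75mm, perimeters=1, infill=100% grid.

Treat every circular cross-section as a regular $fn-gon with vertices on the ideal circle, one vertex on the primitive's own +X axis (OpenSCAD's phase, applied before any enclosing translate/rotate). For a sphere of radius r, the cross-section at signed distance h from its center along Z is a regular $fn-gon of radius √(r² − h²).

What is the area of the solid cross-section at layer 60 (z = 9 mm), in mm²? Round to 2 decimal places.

57.66 mm²

At z = 9 mm: the r=6 sphere contributes a regular 8-gon of circumradius √(6²−3²) = 5.196 (area = (8/2)·5.196²·sin(360°/8) = 76.37 mm²); the cube at (5.5, 3.5) (footprint 26.5×8) is included at this height (area 212.00 mm²); the r=10 cylinder at (11, 2) contributes a regular 8-gon of circumradius 10 (area = (8/2)·10.000²·sin(360°/8) = 282.84 mm²); Subtracting the remaining from the first: starting from the r=6 sphere (76.37 mm²), the 26.5×8 cube at (5.5, 3.5) misses the remaining region (no effect); the r=10 cylinder at (11, 2) partially overlaps it — only the 18.71 mm² overlap (of its 282.84 mm²) is removed, clipping the outline — area = 57.66 mm²; the cylinder at (3, 14.5) is not intersected at this z (z outside [10.5, 31]); After the difference (first − rest): none of the subtracted shapes is present at this height, so the result so far is unchanged — area = 57.66 mm². Overall, the cross-section is a single solid region. Net area = 57.66 mm².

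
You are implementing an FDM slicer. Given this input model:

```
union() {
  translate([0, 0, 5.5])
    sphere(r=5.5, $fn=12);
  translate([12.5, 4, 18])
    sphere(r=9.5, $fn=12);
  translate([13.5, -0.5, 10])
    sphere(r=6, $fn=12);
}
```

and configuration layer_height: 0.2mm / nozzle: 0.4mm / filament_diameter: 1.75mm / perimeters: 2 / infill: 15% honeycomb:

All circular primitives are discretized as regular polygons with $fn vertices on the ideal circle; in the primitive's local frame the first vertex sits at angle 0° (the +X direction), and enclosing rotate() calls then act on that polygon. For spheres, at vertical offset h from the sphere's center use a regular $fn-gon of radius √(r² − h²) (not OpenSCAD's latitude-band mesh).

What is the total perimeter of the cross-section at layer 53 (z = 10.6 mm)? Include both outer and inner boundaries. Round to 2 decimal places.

59.52 mm

At z = 10.6 mm: the r=5.5 sphere slices to a regular 12-gon of circumradius 2.059 (√(r²−h²) with h=5.1 from center) (perimeter = 2·12·2.059·sin(180°/12) = 12.79 mm); the r=9.5 sphere at (12.5, 4) slices to a regular 12-gon of circumradius 5.957 (√(r²−h²) with h=7.4 from center) (perimeter = 2·12·5.957·sin(180°/12) = 37.01 mm); the sphere at (13.5, -0.5): section is a regular 12-gon, circumradius = √(r²−h²) = √(6²−0.6²) = 5.970 (perimeter = 2·12·5.970·sin(180°/12) = 37.08 mm); Merging all regions: the regions partially overlap (shared area 54.27 mm²), so the edge portions inside another operand are dropped and the merged outline is re-measured after clipping — boundary = 59.52 mm. Overall, the cross-section has 2 separate islands. Total boundary length (outer) = 59.52 mm.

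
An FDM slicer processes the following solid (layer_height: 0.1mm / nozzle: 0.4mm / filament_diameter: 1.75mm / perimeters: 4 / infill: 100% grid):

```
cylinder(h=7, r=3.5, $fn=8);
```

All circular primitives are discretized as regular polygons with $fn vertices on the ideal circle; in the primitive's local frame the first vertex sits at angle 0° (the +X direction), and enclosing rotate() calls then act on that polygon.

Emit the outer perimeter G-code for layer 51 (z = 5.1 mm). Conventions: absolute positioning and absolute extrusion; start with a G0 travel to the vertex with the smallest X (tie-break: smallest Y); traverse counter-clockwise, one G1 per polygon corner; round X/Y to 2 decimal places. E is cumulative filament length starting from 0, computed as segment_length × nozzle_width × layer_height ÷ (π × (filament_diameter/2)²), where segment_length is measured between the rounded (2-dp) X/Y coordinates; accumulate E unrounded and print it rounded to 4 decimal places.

G0 X-3.50 Y0.00 Z5.10
G1 X-2.47 Y-2.47 E0.0445
G1 X0.00 Y-3.50 E0.0890
G1 X2.47 Y-2.47 E0.1335
G1 X3.50 Y0.00 E0.1780
G1 X2.47 Y2.47 E0.2225
G1 X0.00 Y3.50 E0.2670
G1 X-2.47 Y2.47 E0.3115
G1 X-3.50 Y0.00 E0.3560

At z = 5.1 mm: the cylinder: section is a regular 8-gon, circumradius r=3.5. The outline is a single polygon with 8 vertices. Extrusion per mm of travel: 0.4 × 0.1 / (π × 0.875²) = 0.016630. Accumulating E over each segment gives final E = 0.3560.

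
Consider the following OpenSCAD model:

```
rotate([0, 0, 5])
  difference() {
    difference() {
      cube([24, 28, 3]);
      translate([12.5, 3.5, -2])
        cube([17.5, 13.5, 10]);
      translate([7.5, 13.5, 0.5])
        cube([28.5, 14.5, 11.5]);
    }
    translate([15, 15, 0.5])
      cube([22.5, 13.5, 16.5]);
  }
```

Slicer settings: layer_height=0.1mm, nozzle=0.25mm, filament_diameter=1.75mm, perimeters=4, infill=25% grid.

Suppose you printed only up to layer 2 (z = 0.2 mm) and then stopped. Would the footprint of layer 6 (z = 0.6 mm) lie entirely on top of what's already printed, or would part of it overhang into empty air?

Compare the two slices. At z = 0.2: the 24×28 cube contributes its full rectangle (area 672.00 mm²); the cube at (12.5, 3.5) is present — its section is the full 17.5×13.5 rectangle (area 236.25 mm²); the cube at (7.5, 13.5) does not reach this height (z outside [0.5, 12]); Subtracting the remaining from the first: starting from the 24×28 cube (672.00 mm²), the 17.5×13.5 cube at (12.5, 3.5) partially overlaps it — only the 155.25 mm² overlap (of its 236.25 mm²) is removed, clipping the outline — area = 516.75 mm²; the cube at (15, 15) does not reach this height (z outside [0.5, 17]); After the difference (first − rest): none of the subtracted shapes is present at this height, so the result so far is unchanged — area = 516.75 mm²; (rotated 5° about Z; rotation is an isometry so areas/perimeters/island counts are preserved). At z = 0.6: the cube is present — its section is the full 24×28 rectangle (area 672.00 mm²); the 17.5×13.5 cube at (12.5, 3.5) contributes its full rectangle (area 236.25 mm²); the cube at (7.5, 13.5) (footprint 28.5×14.5) is included at this height (area 413.25 mm²); After the difference (first − rest): starting from the 24×28 cube (672.00 mm²), the 17.5×13.5 cube at (12.5, 3.5) partially overlaps it — only the 155.25 mm² overlap (of its 236.25 mm²) is removed, clipping the outline; the 28.5×14.5 cube at (7.5, 13.5) partially overlaps it — only the 199.00 mm² overlap (of its 413.25 mm²) is removed, clipping the outline — area = 317.75 mm²; the cube at (15, 15) (footprint 22.5×13.5) is included at this height (area 303.75 mm²); Subtracting the remaining from the first: starting from the result so far (317.75 mm²), the 22.5×13.5 cube at (15, 15) misses the remaining region (no effect) — area = 317.75 mm²; (whole slice rotated 5° about Z — lengths, areas and connectivity unchanged). Checking containment: the cross-section at z = 0.6 is a subset of the cross-section at z = 0.2.

entirely on top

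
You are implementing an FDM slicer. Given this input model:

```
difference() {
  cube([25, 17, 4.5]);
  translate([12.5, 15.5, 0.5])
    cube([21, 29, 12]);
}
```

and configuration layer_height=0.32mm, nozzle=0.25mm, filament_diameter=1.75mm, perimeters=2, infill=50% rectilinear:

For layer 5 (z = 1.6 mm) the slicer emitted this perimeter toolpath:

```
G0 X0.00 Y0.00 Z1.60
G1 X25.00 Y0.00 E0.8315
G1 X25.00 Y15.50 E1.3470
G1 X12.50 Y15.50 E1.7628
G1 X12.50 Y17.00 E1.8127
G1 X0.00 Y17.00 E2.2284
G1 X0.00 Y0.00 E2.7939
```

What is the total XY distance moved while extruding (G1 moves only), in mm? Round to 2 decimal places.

84.00 mm

Sum the Euclidean lengths of each G1 segment: total = 84.00 mm.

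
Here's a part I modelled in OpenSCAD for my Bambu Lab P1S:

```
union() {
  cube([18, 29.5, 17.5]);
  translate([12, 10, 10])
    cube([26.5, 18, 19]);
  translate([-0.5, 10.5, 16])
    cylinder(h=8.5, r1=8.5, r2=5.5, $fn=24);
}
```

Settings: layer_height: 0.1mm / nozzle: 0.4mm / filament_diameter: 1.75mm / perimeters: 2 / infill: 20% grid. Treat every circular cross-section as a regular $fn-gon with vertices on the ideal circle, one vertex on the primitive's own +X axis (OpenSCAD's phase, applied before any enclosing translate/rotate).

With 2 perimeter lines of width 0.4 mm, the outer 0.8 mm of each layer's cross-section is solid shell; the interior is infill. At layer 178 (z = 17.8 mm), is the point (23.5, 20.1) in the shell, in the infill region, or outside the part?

infill

At z = 17.8 mm: the cube does not reach this height (z outside [0, 17.5]); the cube at (12, 10) is present — its section is the full 26.5×18 rectangle; the cone at (-0.5, 10.5) contributes a regular 24-gon of circumradius 7.865 (interpolated between r1=8.5 and r2=5.5 at t=0.212); Combining (union): the 2 present regions are separate (no shared area or edge), so areas and boundary lengths simply add and each stays a separate island — 2 connected regions. Overall, the cross-section has 2 separate islands. The nearest boundary edge runs (12.00, 28.00)→(38.50, 28.00); distance from the point to it = 7.90 mm. (Shell/infill is judged within the island containing the point — the largest one.) The point is inside the cross-section and 7.90 mm from the nearest boundary — more than the 0.8 mm shell width (2 × 0.4), so it's in the infill interior.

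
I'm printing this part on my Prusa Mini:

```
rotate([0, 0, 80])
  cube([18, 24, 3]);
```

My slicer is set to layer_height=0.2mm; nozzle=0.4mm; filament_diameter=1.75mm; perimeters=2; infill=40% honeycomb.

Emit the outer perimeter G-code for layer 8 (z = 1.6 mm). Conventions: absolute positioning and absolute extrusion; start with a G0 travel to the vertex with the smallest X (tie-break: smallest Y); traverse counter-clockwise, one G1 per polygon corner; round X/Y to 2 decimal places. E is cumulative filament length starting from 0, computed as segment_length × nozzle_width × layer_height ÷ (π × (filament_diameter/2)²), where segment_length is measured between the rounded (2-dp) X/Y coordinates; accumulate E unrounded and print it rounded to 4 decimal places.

G0 X-23.64 Y4.17 Z1.60
G1 X0.00 Y0.00 E0.7984
G1 X3.13 Y17.73 E1.3972
G1 X-20.51 Y21.89 E2.1956
G1 X-23.64 Y4.17 E2.7941

At z = 1.6 mm: the cube is present — its section is the full 18×24 rectangle; (whole slice rotated 80° about Z — lengths, areas and connectivity unchanged). The outline is a single polygon with 4 vertices. Extrusion per mm of travel: 0.4 × 0.2 / (π × 0.875²) = 0.033260. Accumulating E over each segment gives final E = 2.7941.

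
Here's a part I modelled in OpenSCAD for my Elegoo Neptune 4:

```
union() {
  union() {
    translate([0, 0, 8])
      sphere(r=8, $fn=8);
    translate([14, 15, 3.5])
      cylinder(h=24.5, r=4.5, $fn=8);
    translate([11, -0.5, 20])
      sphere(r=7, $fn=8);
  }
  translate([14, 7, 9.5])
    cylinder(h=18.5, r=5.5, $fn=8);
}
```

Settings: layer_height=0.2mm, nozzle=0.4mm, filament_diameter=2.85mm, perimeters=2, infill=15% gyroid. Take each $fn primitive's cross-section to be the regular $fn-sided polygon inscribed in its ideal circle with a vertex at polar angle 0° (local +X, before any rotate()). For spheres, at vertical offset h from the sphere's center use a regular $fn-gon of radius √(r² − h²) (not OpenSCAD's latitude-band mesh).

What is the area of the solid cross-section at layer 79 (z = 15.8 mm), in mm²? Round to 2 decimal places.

224.03 mm²

At z = 15.8 mm: the sphere: section is a regular 8-gon, circumradius = √(r²−h²) = √(8²−7.8²) = 1.778 (area = (8/2)·1.778²·sin(360°/8) = 8.94 mm²); the r=4.5 cylinder at (14, 15) gives a regular 8-gon of circumradius 4.5 (constant along its height) (area = (8/2)·4.500²·sin(360°/8) = 57.28 mm²); the r=7 sphere at (11, -0.5) slices to a regular 8-gon of circumradius 5.600 (√(r²−h²) with h=4.2 from center) (area = (8/2)·5.600²·sin(360°/8) = 88.70 mm²); Taking the union: the 3 present regions are separate (no shared area or edge), so areas and boundary lengths simply add and each stays a separate island — area = 154.91 mm²; the cylinder at (14, 7): section is a regular 8-gon, circumradius r=5.5 (area = (8/2)·5.500²·sin(360°/8) = 85.56 mm²); Merging all regions: the regions partially overlap — summed areas 240.47 mm² minus the doubly-counted overlap 16.45 mm² gives 224.03 mm² — area = 224.03 mm². Overall, the cross-section has 2 separate islands. Net area = 224.03 mm².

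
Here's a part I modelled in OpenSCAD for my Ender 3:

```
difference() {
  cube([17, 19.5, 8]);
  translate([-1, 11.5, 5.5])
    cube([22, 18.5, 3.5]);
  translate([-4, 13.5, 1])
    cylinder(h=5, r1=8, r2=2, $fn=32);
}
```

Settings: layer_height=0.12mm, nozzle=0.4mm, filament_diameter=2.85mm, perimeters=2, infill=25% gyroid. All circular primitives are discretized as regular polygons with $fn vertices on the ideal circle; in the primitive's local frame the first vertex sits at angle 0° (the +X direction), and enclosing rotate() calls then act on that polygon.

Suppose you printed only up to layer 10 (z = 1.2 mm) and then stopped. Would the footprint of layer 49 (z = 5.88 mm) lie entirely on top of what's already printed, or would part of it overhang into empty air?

Compare the two slices. At z = 1.2: the 17×19.5 cube contributes its full rectangle (area 331.50 mm²); the cube at (-1, 11.5) does not reach this height (z outside [5.5, 9]); the cone at (-4, 13.5) (r1=8→r2=2) has section circumradius 7.760 here — a regular 32-gon (area = (32/2)·7.760²·sin(360°/32) = 187.97 mm²); Taking the first minus the rest: starting from the 17×19.5 cube (331.50 mm²), the cone at (-4, 13.5) partially overlaps it — only the 34.70 mm² overlap (of its 187.97 mm²) is removed, clipping the outline — area = 296.80 mm². At z = 5.88: the 17×19.5 cube contributes its full rectangle (area 331.50 mm²); the cube at (-1, 11.5) is present — its section is the full 22×18.5 rectangle (area 407.00 mm²); the cone at (-4, 13.5) contributes a regular 32-gon of circumradius 2.144 (interpolated between r1=8 and r2=2 at t=0.976) (area = (32/2)·2.144²·sin(360°/32) = 14.35 mm²); Taking the first minus the rest: starting from the 17×19.5 cube (331.50 mm²), the 22×18.5 cube at (-1, 11.5) partially overlaps it — only the 136.00 mm² overlap (of its 407.00 mm²) is removed, clipping the outline; the cone at (-4, 13.5) misses the remaining region (no effect) — area = 195.50 mm². Checking containment: at z = 5.88 the cross-section extends beyond the z = 1.2 cross-section by about 10.20 mm².

part overhangs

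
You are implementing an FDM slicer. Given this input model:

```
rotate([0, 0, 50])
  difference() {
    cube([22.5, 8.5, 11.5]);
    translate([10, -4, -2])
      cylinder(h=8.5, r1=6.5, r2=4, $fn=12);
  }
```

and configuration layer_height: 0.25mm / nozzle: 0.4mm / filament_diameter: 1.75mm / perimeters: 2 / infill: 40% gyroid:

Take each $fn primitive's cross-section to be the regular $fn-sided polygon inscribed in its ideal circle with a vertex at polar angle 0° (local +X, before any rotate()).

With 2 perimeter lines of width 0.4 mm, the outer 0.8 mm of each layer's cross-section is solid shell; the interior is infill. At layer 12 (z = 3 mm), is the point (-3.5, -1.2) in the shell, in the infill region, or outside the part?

outside

At z = 3 mm: the cube is present — its section is the full 22.5×8.5 rectangle; the cone at (10, -4): at t=0.588 of its height the radius interpolates to r₁+(r₂−r₁)t = 5.029, giving a regular 12-gon of that circumradius; Subtracting the remaining from the first: starting from the 22.5×8.5 cube, the cone at (10, -4) partially overlaps it — only the 3.61 mm² overlap (of its 75.88 mm²) is removed, clipping the outline — 1 connected region; (rotated 50° about Z; rotation is an isometry so areas/perimeters/island counts are preserved). Overall, the cross-section is a single solid region. Undo the 50° rotation: the query point maps to (-3.169, 1.910) in the un-rotated model frame. The nearest boundary edge runs (0.00, 0.00)→(0.00, 8.50); distance from the point to it = 3.17 mm. The point is not inside any of the regions above, so it lies outside the cross-section (3.17 mm from the nearest boundary).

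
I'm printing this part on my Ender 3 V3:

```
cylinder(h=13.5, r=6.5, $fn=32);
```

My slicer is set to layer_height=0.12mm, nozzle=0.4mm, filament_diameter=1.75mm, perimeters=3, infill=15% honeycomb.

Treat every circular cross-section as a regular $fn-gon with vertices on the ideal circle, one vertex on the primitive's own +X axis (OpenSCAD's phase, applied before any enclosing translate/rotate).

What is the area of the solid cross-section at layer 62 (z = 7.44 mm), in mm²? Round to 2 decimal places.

131.88 mm²

At z = 7.44 mm: the cylinder: section is a regular 32-gon, circumradius r=6.5 (area = (32/2)·6.500²·sin(360°/32) = 131.88 mm²). Overall, the cross-section is a single solid region. Net area = 131.88 mm².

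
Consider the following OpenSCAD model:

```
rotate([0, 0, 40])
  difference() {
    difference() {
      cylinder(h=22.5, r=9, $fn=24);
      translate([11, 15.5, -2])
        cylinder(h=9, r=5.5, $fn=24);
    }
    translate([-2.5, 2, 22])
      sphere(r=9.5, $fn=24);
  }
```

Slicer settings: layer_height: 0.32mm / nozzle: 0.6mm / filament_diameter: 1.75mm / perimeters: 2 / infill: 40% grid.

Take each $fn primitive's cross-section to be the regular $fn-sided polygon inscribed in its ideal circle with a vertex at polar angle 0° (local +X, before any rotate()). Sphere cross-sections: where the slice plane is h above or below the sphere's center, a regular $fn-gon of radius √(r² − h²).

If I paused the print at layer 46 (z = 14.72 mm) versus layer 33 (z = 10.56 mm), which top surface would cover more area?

Layer 46 (z = 14.72): the r=9 cylinder gives a regular 24-gon of circumradius 9 (constant along its height) (area = (24/2)·9.000²·sin(360°/24) = 251.57 mm²); the cylinder at (11, 15.5) is not intersected at this z (z outside [-2, 7]); Subtracting the remaining from the first: none of the subtracted shapes is present at this height, so the r=9 cylinder is unchanged — area = 251.57 mm²; the sphere at (-2.5, 2): section is a regular 24-gon, circumradius = √(r²−h²) = √(9.5²−7.28²) = 6.103 (area = (24/2)·6.103²·sin(360°/24) = 115.70 mm²); Subtracting the remaining from the first: starting from the result so far (251.57 mm²), the r=9.5 sphere at (-2.5, 2) partially overlaps it — only the 114.26 mm² overlap (of its 115.70 mm²) is removed, clipping the outline — area = 137.31 mm²; (rotated 40° about Z; rotation is an isometry so areas/perimeters/island counts are preserved). So its area = 137.31 mm². Layer 33 (z = 10.56): the r=9 cylinder contributes a regular 24-gon of circumradius 9 (area = (24/2)·9.000²·sin(360°/24) = 251.57 mm²); the cylinder at (11, 15.5) does not reach this height (z outside [-2, 7]); Subtracting the remaining from the first: none of the subtracted shapes is present at this height, so the r=9 cylinder is unchanged — area = 251.57 mm²; the sphere at (-2.5, 2) does not reach this height (|z−center|=11.440 > r=9.5); Subtracting the remaining from the first: none of the subtracted shapes is present at this height, so that combined region is unchanged — area = 251.57 mm²; (rotated 40° about Z; rotation is an isometry so areas/perimeters/island counts are preserved). So its area = 251.57 mm². Layer 33 is larger (251.57 vs 137.31 mm²).

layer 33 (z = 10.56 mm)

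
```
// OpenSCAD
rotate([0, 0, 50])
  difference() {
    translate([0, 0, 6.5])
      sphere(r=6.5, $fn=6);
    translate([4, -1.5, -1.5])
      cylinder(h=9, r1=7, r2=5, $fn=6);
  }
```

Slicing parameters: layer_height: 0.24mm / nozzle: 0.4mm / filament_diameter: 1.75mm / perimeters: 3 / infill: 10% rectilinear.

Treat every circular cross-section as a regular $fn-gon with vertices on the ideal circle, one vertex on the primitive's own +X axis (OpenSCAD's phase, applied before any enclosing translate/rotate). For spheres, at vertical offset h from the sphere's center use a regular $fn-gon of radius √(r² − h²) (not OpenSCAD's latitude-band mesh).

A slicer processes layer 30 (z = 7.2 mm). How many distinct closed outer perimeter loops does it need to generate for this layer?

1

At z = 7.2 mm: the r=6.5 sphere contributes a regular 6-gon of circumradius √(6.5²−0.7²) = 6.462; the cone at (4, -1.5) contributes a regular 6-gon of circumradius 5.067 (interpolated between r1=7 and r2=5 at t=0.967); After the difference (first − rest): starting from the r=6.5 sphere, the cone at (4, -1.5) partially overlaps it — only the 42.03 mm² overlap (of its 66.70 mm²) is removed, clipping the outline — 1 connected region; (whole slice rotated 50° about Z — lengths, areas and connectivity unchanged). The result has 1 disconnected region.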